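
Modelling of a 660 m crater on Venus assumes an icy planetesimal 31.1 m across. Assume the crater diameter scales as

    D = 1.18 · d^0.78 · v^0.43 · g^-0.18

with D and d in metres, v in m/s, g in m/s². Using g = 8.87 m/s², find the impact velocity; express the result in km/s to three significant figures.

v ≈ 12.0 km/s

Rearranging for v: v = [D / (1.18 · 31.1^0.78 · 8.87^-0.18)]^(1/0.43).
31.1^0.78 = 14.60
8.87^-0.18 = 0.6751
Denominator = 1.18 × 14.60 × 0.6751 = 11.63
D / 11.63 = 660 / 11.63 = 56.75
v = 56.75^(1/0.43) = 56.75^2.3256 = 11996 m/s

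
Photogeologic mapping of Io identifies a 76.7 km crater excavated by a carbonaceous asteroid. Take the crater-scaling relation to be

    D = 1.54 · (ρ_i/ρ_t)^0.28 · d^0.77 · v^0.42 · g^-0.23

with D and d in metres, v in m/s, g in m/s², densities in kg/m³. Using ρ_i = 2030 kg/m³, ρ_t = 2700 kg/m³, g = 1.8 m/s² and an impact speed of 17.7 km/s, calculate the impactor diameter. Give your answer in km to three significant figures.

Rearranging for d: d = [D / (1.54 · (2030/2700)^0.28 · 17700^0.42 · 1.8^-0.23)]^(1/0.77).
D = 76700 m.
(2030/2700)^0.28 = 0.9232
17700^0.42 = 60.83
1.8^-0.23 = 0.8735
Denominator = 1.54 × 0.9232 × 60.83 × 0.8735 = 75.54
D / 75.54 = 76700 / 75.54 = 1015
d = 1015^(1/0.77) = 1015^1.2987 = 8026 m

d ≈ 8.03 km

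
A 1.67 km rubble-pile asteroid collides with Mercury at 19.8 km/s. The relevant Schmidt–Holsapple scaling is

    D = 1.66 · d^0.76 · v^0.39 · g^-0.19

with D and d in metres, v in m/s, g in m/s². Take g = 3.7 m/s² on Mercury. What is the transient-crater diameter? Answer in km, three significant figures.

In SI units: d = 1670 m, v = 19800 m/s.
d^0.76 = 1670^0.76 = 281.4
v^0.39 = 19800^0.39 = 47.39
g^-0.19 = 3.7^-0.19 = 0.7799
D = 1.66 × 281.4 × 47.39 × 0.7799 = 17265 m
   = 17.26 km

D ≈ 17.3 km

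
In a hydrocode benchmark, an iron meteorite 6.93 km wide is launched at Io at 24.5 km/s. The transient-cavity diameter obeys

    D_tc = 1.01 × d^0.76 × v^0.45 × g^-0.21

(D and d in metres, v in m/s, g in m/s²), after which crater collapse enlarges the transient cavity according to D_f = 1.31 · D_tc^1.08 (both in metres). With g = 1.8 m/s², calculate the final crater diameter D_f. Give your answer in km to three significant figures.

In SI: d = 6930 m, v = 24500 m/s.
d^0.76 = 6930^0.76 = 829.8
v^0.45 = 24500^0.45 = 94.43
g^-0.21 = 1.8^-0.21 = 0.8839
D_tc = 1.01 × 829.8 × 94.43 × 0.8839 = 69950 m
D_f = 1.31 × (69950)^1.08 = 2.237 × 10^5 m
     = 223.7 km

D_f ≈ 224 km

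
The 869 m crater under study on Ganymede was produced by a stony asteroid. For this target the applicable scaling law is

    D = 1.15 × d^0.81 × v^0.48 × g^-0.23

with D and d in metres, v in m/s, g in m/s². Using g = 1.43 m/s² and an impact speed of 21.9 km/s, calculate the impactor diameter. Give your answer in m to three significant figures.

d ≈ 10.6 m

Rearranging for d: d = [D / (1.15 · 21900^0.48 · 1.43^-0.23)]^(1/0.81).
21900^0.48 = 121.2
1.43^-0.23 = 0.9210
Denominator = 1.15 × 121.2 × 0.9210 = 128.4
D / 128.4 = 869 / 128.4 = 6.768
d = 6.768^(1/0.81) = 6.768^1.2346 = 10.60 m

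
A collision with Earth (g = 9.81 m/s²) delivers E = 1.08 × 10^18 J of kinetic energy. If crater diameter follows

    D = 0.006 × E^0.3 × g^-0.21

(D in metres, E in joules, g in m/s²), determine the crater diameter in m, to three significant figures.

E^0.3 = (1.08 × 10^18)^0.3 = 2.571 × 10^5
g^-0.21 = 9.81^-0.21 = 0.6191
D = 0.006 × 2.571 × 10^5 × 0.6191 = 955.0 m

D ≈ 955 m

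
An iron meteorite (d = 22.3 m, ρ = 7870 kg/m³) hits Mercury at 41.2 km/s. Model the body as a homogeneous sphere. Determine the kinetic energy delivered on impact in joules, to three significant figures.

E ≈ 3.88 × 10^16 J

v = 41200 m/s.
Mass m = (π/6) ρ d³ = (π/6) × 7870 × (22.3)³ = 4.570 × 10^7 kg
E = ½ m v² = 0.5 × 4.570 × 10^7 × (41200)² = 3.879 × 10^16 J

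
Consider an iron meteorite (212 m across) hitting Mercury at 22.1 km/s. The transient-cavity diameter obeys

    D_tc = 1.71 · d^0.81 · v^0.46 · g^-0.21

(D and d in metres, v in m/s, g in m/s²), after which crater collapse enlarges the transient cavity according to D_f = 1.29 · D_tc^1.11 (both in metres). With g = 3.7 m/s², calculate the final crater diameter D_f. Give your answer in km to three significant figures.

v = 22100 m/s.
d^0.81 = 212^0.81 = 76.62
v^0.46 = 22100^0.46 = 99.64
g^-0.21 = 3.7^-0.21 = 0.7598
D_tc = 1.71 × 76.62 × 99.64 × 0.7598 = 9919 m
D_f = 1.29 × (9919)^1.11 = 35210 m
     = 35.21 km

D_f ≈ 35.2 km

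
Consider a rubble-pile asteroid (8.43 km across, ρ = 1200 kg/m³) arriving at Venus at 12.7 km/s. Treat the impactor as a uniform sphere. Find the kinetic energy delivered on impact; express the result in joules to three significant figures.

E ≈ 3.04 × 10^22 J

d = 8430 m; v = 12700 m/s.
Mass m = (π/6) ρ d³ = (π/6) × 1200 × (8430)³ = 3.764 × 10^14 kg
E = ½ m v² = 0.5 × 3.764 × 10^14 × (12700)² = 3.035 × 10^22 J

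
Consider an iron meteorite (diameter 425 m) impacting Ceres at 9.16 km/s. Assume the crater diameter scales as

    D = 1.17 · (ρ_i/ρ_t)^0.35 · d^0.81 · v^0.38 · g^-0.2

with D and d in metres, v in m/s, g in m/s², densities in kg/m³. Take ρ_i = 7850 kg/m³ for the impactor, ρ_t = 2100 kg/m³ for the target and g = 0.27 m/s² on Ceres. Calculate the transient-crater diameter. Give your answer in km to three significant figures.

D ≈ 10.4 km

In SI units: v = 9160 m/s.
(ρ_i/ρ_t)^0.35 = (7850/2100)^0.35 = 1.586
d^0.81 = 425^0.81 = 134.6
v^0.38 = 9160^0.38 = 32.03
g^-0.2 = 0.27^-0.2 = 1.299
D = 1.17 × 1.586 × 134.6 × 32.03 × 1.299 = 10392 m
   = 10.39 km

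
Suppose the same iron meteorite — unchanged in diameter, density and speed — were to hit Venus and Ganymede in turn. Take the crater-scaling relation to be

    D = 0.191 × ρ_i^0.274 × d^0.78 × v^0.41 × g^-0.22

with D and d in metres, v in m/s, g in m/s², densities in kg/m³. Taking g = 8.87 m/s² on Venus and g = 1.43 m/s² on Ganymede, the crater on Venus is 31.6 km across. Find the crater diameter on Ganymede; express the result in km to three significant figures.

D ≈ 47.2 km

All impactor-dependent factors cancel in the ratio, leaving D_Ganymede/D_Venus = (g_Ganymede/g_Venus)^-0.22.
(1.43/8.87)^-0.22 = 0.1612^-0.22 = 1.494
D_Ganymede = 1.494 × 31.6 km = 47.2 km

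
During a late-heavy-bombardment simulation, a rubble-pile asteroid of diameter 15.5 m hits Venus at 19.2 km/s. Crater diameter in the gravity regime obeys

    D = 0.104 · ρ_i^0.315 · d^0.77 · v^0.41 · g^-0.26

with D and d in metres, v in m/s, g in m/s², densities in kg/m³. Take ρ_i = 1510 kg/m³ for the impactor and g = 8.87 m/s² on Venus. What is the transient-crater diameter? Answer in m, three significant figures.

In SI units: v = 19200 m/s.
ρ_i^0.315 = 1510^0.315 = 10.03
d^0.77 = 15.5^0.77 = 8.252
v^0.41 = 19200^0.41 = 57.04
g^-0.26 = 8.87^-0.26 = 0.5669
D = 0.104 × 10.03 × 8.252 × 57.04 × 0.5669 = 278.3 m

D ≈ 278 m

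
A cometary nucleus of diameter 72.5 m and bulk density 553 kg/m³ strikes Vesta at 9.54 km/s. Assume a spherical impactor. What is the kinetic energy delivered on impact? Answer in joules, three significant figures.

E ≈ 5.02 × 10^15 J

v = 9540 m/s.
Mass m = (π/6) ρ d³ = (π/6) × 553 × (72.5)³ = 1.103 × 10^8 kg
E = ½ m v² = 0.5 × 1.103 × 10^8 × (9540)² = 5.019 × 10^15 J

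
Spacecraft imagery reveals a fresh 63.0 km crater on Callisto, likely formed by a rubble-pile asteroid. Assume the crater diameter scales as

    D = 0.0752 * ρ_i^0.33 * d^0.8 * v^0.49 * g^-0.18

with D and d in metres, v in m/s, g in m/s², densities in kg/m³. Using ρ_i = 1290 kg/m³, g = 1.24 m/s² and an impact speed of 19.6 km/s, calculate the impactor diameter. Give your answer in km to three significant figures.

d ≈ 3.26 km

Rearranging for d: d = [D / (0.0752 · 1290^0.33 · 19600^0.49 · 1.24^-0.18)]^(1/0.8).
D = 63000 m.
1290^0.33 = 10.63
19600^0.49 = 126.8
1.24^-0.18 = 0.9620
Denominator = 0.0752 × 10.63 × 126.8 × 0.9620 = 97.51
D / 97.51 = 63000 / 97.51 = 646.1
d = 646.1^(1/0.8) = 646.1^1.25 = 3257 m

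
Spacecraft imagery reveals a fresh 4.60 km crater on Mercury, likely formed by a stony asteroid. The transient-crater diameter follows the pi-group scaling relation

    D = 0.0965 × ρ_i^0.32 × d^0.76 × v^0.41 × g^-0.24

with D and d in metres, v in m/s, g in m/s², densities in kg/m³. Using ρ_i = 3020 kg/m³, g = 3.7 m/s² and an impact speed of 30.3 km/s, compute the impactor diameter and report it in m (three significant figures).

d ≈ 283 m

Rearranging for d: d = [D / (0.0965 · 3020^0.32 · 30300^0.41 · 3.7^-0.24)]^(1/0.76).
D = 4600 m.
3020^0.32 = 12.99
30300^0.41 = 68.77
3.7^-0.24 = 0.7305
Denominator = 0.0965 × 12.99 × 68.77 × 0.7305 = 62.97
D / 62.97 = 4600 / 62.97 = 73.05
d = 73.05^(1/0.76) = 73.05^1.3158 = 283.2 m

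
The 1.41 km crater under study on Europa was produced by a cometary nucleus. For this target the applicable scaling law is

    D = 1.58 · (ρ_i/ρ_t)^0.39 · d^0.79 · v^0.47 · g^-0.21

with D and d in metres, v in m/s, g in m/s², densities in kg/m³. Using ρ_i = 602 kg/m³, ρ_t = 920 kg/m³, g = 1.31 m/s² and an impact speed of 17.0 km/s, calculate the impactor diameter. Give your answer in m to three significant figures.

d ≈ 21.9 m

Rearranging for d: d = [D / (1.58 · (602/920)^0.39 · 17000^0.47 · 1.31^-0.21)]^(1/0.79).
D = 1410 m.
(602/920)^0.39 = 0.8476
17000^0.47 = 97.34
1.31^-0.21 = 0.9449
Denominator = 1.58 × 0.8476 × 97.34 × 0.9449 = 123.2
D / 123.2 = 1410 / 123.2 = 11.44
d = 11.44^(1/0.79) = 11.44^1.2658 = 21.87 m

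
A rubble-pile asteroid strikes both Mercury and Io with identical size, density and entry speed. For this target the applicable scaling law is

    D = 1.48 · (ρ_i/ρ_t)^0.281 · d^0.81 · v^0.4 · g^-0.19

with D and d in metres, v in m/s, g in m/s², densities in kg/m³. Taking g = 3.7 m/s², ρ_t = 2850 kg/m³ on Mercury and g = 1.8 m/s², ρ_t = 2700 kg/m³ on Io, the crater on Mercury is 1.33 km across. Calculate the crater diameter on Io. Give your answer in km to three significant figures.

The impactor-only factors (d, v, ρ_i) cancel in the ratio, leaving D_Io/D_Mercury = (g_Io/g_Mercury)^-0.19 · (ρ_t,Mercury/ρ_t,Io)^0.281.
(1.8/3.7)^-0.19 = 0.4865^-0.19 = 1.147
(2850/2700)^0.281 = 1.056^0.281 = 1.015
Ratio = 1.147 × 1.015 = 1.164
D_Io = 1.164 × 1.33 km = 1.55 km

D ≈ 1.55 km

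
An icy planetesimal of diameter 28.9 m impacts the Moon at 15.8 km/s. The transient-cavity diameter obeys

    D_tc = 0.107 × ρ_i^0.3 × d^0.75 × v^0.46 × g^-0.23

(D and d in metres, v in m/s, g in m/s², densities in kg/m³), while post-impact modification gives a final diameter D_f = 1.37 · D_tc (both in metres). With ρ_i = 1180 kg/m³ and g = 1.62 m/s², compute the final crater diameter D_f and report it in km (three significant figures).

v = 15800 m/s.
ρ_i^0.3 = 1180^0.3 = 8.348
d^0.75 = 28.9^0.75 = 12.46
v^0.46 = 15800^0.46 = 85.39
g^-0.23 = 1.62^-0.23 = 0.8950
D_tc = 0.107 × 8.348 × 12.46 × 85.39 × 0.8950 = 850.6 m
D_f = 1.37 × 850.6 = 1165 m
     = 1.165 km

D_f ≈ 1.17 km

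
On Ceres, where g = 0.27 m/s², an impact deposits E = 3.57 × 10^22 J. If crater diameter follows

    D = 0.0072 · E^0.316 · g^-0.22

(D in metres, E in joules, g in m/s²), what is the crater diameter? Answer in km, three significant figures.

D ≈ 129 km

E^0.316 = (3.57 × 10^22)^0.316 = 1.339 × 10^7
g^-0.22 = 0.27^-0.22 = 1.334
D = 0.0072 × 1.339 × 10^7 × 1.334 = 1.286 × 10^5 m
   = 128.6 km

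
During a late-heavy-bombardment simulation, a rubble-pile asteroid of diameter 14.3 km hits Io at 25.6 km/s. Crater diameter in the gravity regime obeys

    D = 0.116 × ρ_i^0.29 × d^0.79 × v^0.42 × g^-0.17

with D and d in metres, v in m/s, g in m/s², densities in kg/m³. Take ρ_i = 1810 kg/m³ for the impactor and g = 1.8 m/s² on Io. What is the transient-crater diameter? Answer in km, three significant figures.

D ≈ 126 km

In SI units: d = 14300 m, v = 25600 m/s.
ρ_i^0.29 = 1810^0.29 = 8.805
d^0.79 = 14300^0.79 = 1917
v^0.42 = 25600^0.42 = 71.03
g^-0.17 = 1.8^-0.17 = 0.9049
D = 0.116 × 8.805 × 1917 × 71.03 × 0.9049 = 1.258 × 10^5 m
   = 125.8 km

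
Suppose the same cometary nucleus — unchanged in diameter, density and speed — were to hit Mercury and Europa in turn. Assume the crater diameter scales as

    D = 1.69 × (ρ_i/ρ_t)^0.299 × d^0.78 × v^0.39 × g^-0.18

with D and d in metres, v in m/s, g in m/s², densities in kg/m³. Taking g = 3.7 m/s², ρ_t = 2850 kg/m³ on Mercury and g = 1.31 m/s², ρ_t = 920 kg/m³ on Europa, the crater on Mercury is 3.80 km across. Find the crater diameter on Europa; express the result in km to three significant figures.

The impactor-only factors (d, v, ρ_i) cancel in the ratio, leaving D_Europa/D_Mercury = (g_Europa/g_Mercury)^-0.18 · (ρ_t,Mercury/ρ_t,Europa)^0.299.
(1.31/3.7)^-0.18 = 0.3541^-0.18 = 1.205
(2850/920)^0.299 = 3.098^0.299 = 1.402
Ratio = 1.205 × 1.402 = 1.689
D_Europa = 1.689 × 3.80 km = 6.42 km

D ≈ 6.42 km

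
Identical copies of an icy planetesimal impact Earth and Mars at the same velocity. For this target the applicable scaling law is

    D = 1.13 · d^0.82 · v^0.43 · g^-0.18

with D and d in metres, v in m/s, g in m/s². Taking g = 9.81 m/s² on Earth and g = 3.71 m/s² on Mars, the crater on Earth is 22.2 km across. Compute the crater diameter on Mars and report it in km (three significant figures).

D ≈ 26.4 km

All impactor-dependent factors cancel in the ratio, leaving D_Mars/D_Earth = (g_Mars/g_Earth)^-0.18.
(3.71/9.81)^-0.18 = 0.3782^-0.18 = 1.191
D_Mars = 1.191 × 22.2 km = 26.4 km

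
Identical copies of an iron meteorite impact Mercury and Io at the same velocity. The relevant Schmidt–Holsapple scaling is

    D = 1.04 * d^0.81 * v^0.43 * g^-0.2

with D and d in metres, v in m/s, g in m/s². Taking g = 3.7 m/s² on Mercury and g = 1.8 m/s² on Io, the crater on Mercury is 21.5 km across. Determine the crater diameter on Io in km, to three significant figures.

D ≈ 24.8 km

All impactor-dependent factors cancel in the ratio, leaving D_Io/D_Mercury = (g_Io/g_Mercury)^-0.2.
(1.8/3.7)^-0.2 = 0.4865^-0.2 = 1.155
D_Io = 1.155 × 21.5 km = 24.8 km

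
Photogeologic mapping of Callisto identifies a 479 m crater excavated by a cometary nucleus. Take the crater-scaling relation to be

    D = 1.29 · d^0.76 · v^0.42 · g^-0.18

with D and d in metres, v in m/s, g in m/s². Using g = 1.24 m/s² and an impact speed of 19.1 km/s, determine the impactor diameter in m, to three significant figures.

Rearranging for d: d = [D / (1.29 · 19100^0.42 · 1.24^-0.18)]^(1/0.76).
19100^0.42 = 62.81
1.24^-0.18 = 0.9620
Denominator = 1.29 × 62.81 × 0.9620 = 77.95
D / 77.95 = 479 / 77.95 = 6.145
d = 6.145^(1/0.76) = 6.145^1.3158 = 10.90 m

d ≈ 10.9 m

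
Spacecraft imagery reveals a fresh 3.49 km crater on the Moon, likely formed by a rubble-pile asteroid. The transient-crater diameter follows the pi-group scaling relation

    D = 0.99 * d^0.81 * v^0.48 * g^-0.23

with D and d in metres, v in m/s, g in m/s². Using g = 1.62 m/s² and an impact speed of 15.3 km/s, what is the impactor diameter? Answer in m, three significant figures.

Rearranging for d: d = [D / (0.99 · 15300^0.48 · 1.62^-0.23)]^(1/0.81).
D = 3490 m.
15300^0.48 = 102.0
1.62^-0.23 = 0.8950
Denominator = 0.99 × 102.0 × 0.8950 = 90.38
D / 90.38 = 3490 / 90.38 = 38.61
d = 38.61^(1/0.81) = 38.61^1.2346 = 90.98 m

d ≈ 91.0 m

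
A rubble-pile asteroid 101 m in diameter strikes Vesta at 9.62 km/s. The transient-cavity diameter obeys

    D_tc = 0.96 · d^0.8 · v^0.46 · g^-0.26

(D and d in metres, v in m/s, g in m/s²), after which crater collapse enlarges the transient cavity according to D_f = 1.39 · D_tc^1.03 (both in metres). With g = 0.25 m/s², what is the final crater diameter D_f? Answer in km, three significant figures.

D_f ≈ 6.68 km

v = 9620 m/s.
d^0.8 = 101^0.8 = 40.13
v^0.46 = 9620^0.46 = 67.96
g^-0.26 = 0.25^-0.26 = 1.434
D_tc = 0.96 × 40.13 × 67.96 × 1.434 = 3754 m
D_f = 1.39 × (3754)^1.03 = 6679 m
     = 6.679 km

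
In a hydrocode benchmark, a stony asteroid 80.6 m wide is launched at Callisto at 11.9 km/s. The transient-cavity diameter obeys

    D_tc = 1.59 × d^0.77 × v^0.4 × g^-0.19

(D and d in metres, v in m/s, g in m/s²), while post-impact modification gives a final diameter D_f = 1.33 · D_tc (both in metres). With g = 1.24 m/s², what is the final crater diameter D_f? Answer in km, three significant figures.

v = 11900 m/s.
d^0.77 = 80.6^0.77 = 29.37
v^0.4 = 11900^0.4 = 42.68
g^-0.19 = 1.24^-0.19 = 0.9600
D_tc = 1.59 × 29.37 × 42.68 × 0.9600 = 1913 m
D_f = 1.33 × 1913 = 2544 m
     = 2.544 km

D_f ≈ 2.54 km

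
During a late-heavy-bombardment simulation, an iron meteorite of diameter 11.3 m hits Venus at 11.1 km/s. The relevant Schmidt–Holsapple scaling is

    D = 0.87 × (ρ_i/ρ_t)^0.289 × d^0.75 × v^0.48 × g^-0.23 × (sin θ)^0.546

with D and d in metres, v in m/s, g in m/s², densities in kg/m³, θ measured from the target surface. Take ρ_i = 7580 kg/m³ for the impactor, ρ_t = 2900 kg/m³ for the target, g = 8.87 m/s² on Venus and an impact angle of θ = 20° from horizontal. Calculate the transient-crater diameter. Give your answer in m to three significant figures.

D ≈ 209 m

In SI units: v = 11100 m/s.
(ρ_i/ρ_t)^0.289 = (7580/2900)^0.289 = 1.320
d^0.75 = 11.3^0.75 = 6.163
v^0.48 = 11100^0.48 = 87.45
g^-0.23 = 8.87^-0.23 = 0.6053
(sin 20°)^0.546 = 0.3420^0.546 = 0.5566
D = 0.87 × 1.320 × 6.163 × 87.45 × 0.6053 × 0.5566 = 208.5 m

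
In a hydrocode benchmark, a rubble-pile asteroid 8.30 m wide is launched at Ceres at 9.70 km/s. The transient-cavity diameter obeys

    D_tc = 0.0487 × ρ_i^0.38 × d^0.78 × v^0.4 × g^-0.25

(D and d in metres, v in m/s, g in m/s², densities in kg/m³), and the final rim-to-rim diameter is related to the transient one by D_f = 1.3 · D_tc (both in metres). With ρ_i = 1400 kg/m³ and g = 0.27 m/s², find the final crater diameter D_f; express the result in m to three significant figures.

D_f ≈ 282 m

v = 9700 m/s.
ρ_i^0.38 = 1400^0.38 = 15.69
d^0.78 = 8.3^0.78 = 5.211
v^0.4 = 9700^0.4 = 39.33
g^-0.25 = 0.27^-0.25 = 1.387
D_tc = 0.0487 × 15.69 × 5.211 × 39.33 × 1.387 = 217.2 m
D_f = 1.3 × 217.2 = 282.4 m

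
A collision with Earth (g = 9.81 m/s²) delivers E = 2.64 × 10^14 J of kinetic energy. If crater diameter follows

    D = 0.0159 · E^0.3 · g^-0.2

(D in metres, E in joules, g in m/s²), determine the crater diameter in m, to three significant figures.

E^0.3 = (2.64 × 10^14)^0.3 = 2.121 × 10^4
g^-0.2 = 9.81^-0.2 = 0.6334
D = 0.0159 × 2.121 × 10^4 × 0.6334 = 213.6 m

D ≈ 214 m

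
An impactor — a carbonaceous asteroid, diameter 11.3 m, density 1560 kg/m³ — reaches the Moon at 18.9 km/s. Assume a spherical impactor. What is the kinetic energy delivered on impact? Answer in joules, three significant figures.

E ≈ 2.11 × 10^14 J

v = 18900 m/s.
Mass m = (π/6) ρ d³ = (π/6) × 1560 × (11.3)³ = 1.179 × 10^6 kg
E = ½ m v² = 0.5 × 1.179 × 10^6 × (18900)² = 2.106 × 10^14 J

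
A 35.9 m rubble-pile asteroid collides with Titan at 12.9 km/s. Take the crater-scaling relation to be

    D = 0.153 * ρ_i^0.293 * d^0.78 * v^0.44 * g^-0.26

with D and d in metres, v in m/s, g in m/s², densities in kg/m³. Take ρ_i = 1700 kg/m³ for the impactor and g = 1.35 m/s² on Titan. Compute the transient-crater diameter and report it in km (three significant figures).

In SI units: v = 12900 m/s.
ρ_i^0.293 = 1700^0.293 = 8.841
d^0.78 = 35.9^0.78 = 16.33
v^0.44 = 12900^0.44 = 64.37
g^-0.26 = 1.35^-0.26 = 0.9249
D = 0.153 × 8.841 × 16.33 × 64.37 × 0.9249 = 1315 m
   = 1.315 km

D ≈ 1.32 km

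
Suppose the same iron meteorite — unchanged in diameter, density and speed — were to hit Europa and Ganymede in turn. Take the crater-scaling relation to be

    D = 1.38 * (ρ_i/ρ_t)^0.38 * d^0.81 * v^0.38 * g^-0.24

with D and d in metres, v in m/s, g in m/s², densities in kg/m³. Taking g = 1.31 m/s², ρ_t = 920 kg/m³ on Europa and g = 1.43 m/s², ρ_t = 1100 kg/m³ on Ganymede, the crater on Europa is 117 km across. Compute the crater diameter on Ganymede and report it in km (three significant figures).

D ≈ 107 km

The impactor-only factors (d, v, ρ_i) cancel in the ratio, leaving D_Ganymede/D_Europa = (g_Ganymede/g_Europa)^-0.24 · (ρ_t,Europa/ρ_t,Ganymede)^0.38.
(1.43/1.31)^-0.24 = 1.092^-0.24 = 0.9791
(920/1100)^0.38 = 0.8364^0.38 = 0.9344
Ratio = 0.9791 × 0.9344 = 0.9149
D_Ganymede = 0.9149 × 117 km = 107 km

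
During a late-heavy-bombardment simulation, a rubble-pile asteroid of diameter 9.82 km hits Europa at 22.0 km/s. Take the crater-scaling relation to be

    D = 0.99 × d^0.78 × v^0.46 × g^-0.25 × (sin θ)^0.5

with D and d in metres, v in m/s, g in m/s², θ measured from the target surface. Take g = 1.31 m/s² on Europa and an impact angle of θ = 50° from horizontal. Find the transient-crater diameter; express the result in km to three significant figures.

In SI units: d = 9820 m, v = 22000 m/s.
d^0.78 = 9820^0.78 = 1300
v^0.46 = 22000^0.46 = 99.43
g^-0.25 = 1.31^-0.25 = 0.9347
(sin 50°)^0.5 = 0.7660^0.5 = 0.8752
D = 0.99 × 1300 × 99.43 × 0.9347 × 0.8752 = 1.047 × 10^5 m
   = 104.7 km

D ≈ 105 km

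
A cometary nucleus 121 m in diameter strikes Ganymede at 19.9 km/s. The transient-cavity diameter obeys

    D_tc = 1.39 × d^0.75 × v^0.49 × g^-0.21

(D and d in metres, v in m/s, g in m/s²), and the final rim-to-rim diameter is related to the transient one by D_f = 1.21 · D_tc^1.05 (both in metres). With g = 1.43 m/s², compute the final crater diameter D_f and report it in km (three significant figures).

v = 19900 m/s.
d^0.75 = 121^0.75 = 36.48
v^0.49 = 19900^0.49 = 127.8
g^-0.21 = 1.43^-0.21 = 0.9276
D_tc = 1.39 × 36.48 × 127.8 × 0.9276 = 6011 m
D_f = 1.21 × (6011)^1.05 = 11238 m
     = 11.24 km

D_f ≈ 11.2 km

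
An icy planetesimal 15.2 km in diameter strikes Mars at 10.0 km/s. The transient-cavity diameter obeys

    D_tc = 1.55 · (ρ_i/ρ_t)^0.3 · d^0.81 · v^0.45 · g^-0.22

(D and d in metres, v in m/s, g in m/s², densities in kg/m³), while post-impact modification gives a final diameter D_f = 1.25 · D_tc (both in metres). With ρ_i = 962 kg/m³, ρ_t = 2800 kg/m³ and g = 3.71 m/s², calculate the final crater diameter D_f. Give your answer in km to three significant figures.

In SI: d = 15200 m, v = 10000 m/s.
(ρ_i/ρ_t)^0.3 = (962/2800)^0.3 = 0.7258
d^0.81 = 15200^0.81 = 2439
v^0.45 = 10000^0.45 = 63.10
g^-0.22 = 3.71^-0.22 = 0.7494
D_tc = 1.55 × 0.7258 × 2439 × 63.10 × 0.7494 = 1.297 × 10^5 m
D_f = 1.25 × 1.297 × 10^5 = 1.621 × 10^5 m
     = 162.1 km

D_f ≈ 162 km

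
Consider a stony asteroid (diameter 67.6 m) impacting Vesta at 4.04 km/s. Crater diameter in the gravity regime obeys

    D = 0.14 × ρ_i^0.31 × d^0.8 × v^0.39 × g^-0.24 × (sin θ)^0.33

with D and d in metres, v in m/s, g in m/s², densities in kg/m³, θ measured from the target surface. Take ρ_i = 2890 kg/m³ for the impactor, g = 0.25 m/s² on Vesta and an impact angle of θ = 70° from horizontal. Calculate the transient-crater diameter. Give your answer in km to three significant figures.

In SI units: v = 4040 m/s.
ρ_i^0.31 = 2890^0.31 = 11.83
d^0.8 = 67.6^0.8 = 29.10
v^0.39 = 4040^0.39 = 25.50
g^-0.24 = 0.25^-0.24 = 1.395
(sin 70°)^0.33 = 0.9397^0.33 = 0.9797
D = 0.14 × 11.83 × 29.10 × 25.50 × 1.395 × 0.9797 = 1680 m
   = 1.680 km

D ≈ 1.68 km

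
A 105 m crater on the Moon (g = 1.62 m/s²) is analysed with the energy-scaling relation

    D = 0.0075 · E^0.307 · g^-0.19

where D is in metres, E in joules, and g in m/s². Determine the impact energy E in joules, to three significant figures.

E ≈ 4.31 × 10^13 J

Rearranging: E = [D / (0.0075 · g^-0.19)]^(1/0.307).
g^-0.19 = 1.62^-0.19 = 0.9124
D / (0.0075 × 0.9124) = 105 / (6.843 × 10^-3) = 1.534 × 10^4
E = (1.534 × 10^4)^3.2573 = 4.310 × 10^13 J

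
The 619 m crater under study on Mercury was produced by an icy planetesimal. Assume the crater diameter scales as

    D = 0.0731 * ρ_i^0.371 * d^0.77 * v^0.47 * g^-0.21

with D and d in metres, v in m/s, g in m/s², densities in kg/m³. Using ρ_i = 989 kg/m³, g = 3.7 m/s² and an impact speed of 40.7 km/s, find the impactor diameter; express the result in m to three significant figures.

Rearranging for d: d = [D / (0.0731 · 989^0.371 · 40700^0.47 · 3.7^-0.21)]^(1/0.77).
989^0.371 = 12.92
40700^0.47 = 146.7
3.7^-0.21 = 0.7598
Denominator = 0.0731 × 12.92 × 146.7 × 0.7598 = 105.3
D / 105.3 = 619 / 105.3 = 5.878
d = 5.878^(1/0.77) = 5.878^1.2987 = 9.977 m

d ≈ 9.98 m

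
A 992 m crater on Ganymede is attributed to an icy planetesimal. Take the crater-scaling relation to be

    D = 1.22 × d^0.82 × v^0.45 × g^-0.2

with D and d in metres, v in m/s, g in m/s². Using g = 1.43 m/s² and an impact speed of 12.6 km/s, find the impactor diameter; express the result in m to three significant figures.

d ≈ 21.7 m

Rearranging for d: d = [D / (1.22 · 12600^0.45 · 1.43^-0.2)]^(1/0.82).
12600^0.45 = 70.01
1.43^-0.2 = 0.9310
Denominator = 1.22 × 70.01 × 0.9310 = 79.52
D / 79.52 = 992 / 79.52 = 12.47
d = 12.47^(1/0.82) = 12.47^1.2195 = 21.70 m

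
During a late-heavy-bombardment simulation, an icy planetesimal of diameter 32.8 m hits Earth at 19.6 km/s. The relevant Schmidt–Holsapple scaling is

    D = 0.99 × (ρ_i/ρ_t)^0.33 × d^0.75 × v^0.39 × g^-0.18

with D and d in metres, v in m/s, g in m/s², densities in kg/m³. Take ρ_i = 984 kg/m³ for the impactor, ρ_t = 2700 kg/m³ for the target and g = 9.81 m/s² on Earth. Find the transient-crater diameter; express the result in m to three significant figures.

D ≈ 304 m

In SI units: v = 19600 m/s.
(ρ_i/ρ_t)^0.33 = (984/2700)^0.33 = 0.7167
d^0.75 = 32.8^0.75 = 13.71
v^0.39 = 19600^0.39 = 47.20
g^-0.18 = 9.81^-0.18 = 0.6630
D = 0.99 × 0.7167 × 13.71 × 47.20 × 0.6630 = 304.4 m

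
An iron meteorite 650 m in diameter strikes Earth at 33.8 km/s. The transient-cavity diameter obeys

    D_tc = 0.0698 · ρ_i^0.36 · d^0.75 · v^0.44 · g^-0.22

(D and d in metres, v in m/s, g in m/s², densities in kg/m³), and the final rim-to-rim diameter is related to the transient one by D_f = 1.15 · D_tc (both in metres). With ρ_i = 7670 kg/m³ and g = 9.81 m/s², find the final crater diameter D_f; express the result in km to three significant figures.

v = 33800 m/s.
ρ_i^0.36 = 7670^0.36 = 25.03
d^0.75 = 650^0.75 = 128.7
v^0.44 = 33800^0.44 = 98.34
g^-0.22 = 9.81^-0.22 = 0.6051
D_tc = 0.0698 × 25.03 × 128.7 × 98.34 × 0.6051 = 13380 m
D_f = 1.15 × 13380 = 15387 m
     = 15.39 km

D_f ≈ 15.4 km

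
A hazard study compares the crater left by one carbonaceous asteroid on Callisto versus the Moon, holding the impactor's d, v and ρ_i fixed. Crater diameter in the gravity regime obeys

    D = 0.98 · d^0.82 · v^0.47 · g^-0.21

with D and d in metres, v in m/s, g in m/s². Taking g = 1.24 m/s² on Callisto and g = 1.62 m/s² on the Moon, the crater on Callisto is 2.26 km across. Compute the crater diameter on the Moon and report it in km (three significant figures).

D ≈ 2.14 km

All impactor-dependent factors cancel in the ratio, leaving D_Moon/D_Callisto = (g_Moon/g_Callisto)^-0.21.
(1.62/1.24)^-0.21 = 1.306^-0.21 = 0.9455
D_Moon = 0.9455 × 2.26 km = 2.14 km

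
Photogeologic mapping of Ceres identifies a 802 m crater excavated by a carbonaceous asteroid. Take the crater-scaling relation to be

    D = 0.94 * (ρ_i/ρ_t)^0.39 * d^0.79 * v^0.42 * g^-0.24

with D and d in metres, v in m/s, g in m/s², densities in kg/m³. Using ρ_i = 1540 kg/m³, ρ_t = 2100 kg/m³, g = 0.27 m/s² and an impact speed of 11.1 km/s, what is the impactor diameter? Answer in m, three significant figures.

Rearranging for d: d = [D / (0.94 · (1540/2100)^0.39 · 11100^0.42 · 0.27^-0.24)]^(1/0.79).
(1540/2100)^0.39 = 0.8861
11100^0.42 = 50.01
0.27^-0.24 = 1.369
Denominator = 0.94 × 0.8861 × 50.01 × 1.369 = 57.03
D / 57.03 = 802 / 57.03 = 14.06
d = 14.06^(1/0.79) = 14.06^1.2658 = 28.39 m

d ≈ 28.4 m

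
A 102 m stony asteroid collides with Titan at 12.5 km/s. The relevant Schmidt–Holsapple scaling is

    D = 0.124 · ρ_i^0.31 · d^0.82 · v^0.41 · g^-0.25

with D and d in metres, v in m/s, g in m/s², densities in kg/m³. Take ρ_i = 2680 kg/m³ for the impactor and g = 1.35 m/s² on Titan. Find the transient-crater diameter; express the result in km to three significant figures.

In SI units: v = 12500 m/s.
ρ_i^0.31 = 2680^0.31 = 11.55
d^0.82 = 102^0.82 = 44.37
v^0.41 = 12500^0.41 = 47.83
g^-0.25 = 1.35^-0.25 = 0.9277
D = 0.124 × 11.55 × 44.37 × 47.83 × 0.9277 = 2820 m
   = 2.820 km

D ≈ 2.82 km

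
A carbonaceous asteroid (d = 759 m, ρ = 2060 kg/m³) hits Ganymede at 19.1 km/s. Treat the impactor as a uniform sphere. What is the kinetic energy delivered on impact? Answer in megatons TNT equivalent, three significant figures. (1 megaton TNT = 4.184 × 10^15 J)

E ≈ 20600 Mt TNT

v = 19100 m/s.
Mass m = (π/6) ρ d³ = (π/6) × 2060 × (759)³ = 4.716 × 10^11 kg
E = ½ m v² = 0.5 × 4.716 × 10^11 × (19100)² = 8.602 × 10^19 J
   = 8.602 × 10^19 / 4.184×10^15 = 20559 Mt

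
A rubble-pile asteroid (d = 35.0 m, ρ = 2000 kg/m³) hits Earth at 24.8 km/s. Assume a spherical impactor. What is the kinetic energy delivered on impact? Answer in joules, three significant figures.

v = 24800 m/s.
Mass m = (π/6) ρ d³ = (π/6) × 2000 × (35)³ = 4.490 × 10^7 kg
E = ½ m v² = 0.5 × 4.490 × 10^7 × (24800)² = 1.381 × 10^16 J

E ≈ 1.38 × 10^16 J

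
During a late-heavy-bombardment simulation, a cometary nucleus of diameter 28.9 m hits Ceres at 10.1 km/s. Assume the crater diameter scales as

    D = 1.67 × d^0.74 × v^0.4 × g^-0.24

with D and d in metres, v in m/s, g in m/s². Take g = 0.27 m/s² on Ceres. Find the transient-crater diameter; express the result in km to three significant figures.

D ≈ 1.10 km

In SI units: v = 10100 m/s.
d^0.74 = 28.9^0.74 = 12.05
v^0.4 = 10100^0.4 = 39.97
g^-0.24 = 0.27^-0.24 = 1.369
D = 1.67 × 12.05 × 39.97 × 1.369 = 1101 m
   = 1.101 km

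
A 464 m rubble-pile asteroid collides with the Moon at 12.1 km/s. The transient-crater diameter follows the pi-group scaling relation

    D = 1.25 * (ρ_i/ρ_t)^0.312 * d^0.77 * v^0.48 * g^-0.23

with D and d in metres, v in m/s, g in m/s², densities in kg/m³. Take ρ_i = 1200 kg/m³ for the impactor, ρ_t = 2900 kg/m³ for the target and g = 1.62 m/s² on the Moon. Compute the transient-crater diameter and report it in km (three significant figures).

In SI units: v = 12100 m/s.
(ρ_i/ρ_t)^0.312 = (1200/2900)^0.312 = 0.7593
d^0.77 = 464^0.77 = 113.0
v^0.48 = 12100^0.48 = 91.15
g^-0.23 = 1.62^-0.23 = 0.8950
D = 1.25 × 0.7593 × 113.0 × 91.15 × 0.8950 = 8749 m
   = 8.749 km

D ≈ 8.75 km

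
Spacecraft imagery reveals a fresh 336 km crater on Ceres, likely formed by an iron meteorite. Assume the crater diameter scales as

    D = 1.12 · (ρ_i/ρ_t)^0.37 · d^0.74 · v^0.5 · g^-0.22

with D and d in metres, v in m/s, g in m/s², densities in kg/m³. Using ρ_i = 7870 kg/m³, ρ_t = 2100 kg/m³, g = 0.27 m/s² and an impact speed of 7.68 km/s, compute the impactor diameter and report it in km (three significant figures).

d ≈ 20.9 km

Rearranging for d: d = [D / (1.12 · (7870/2100)^0.37 · 7680^0.5 · 0.27^-0.22)]^(1/0.74).
D = 336000 m.
(7870/2100)^0.37 = 1.630
7680^0.5 = 87.64
0.27^-0.22 = 1.334
Denominator = 1.12 × 1.630 × 87.64 × 1.334 = 213.4
D / 213.4 = 336000 / 213.4 = 1575
d = 1575^(1/0.74) = 1575^1.3514 = 20932 m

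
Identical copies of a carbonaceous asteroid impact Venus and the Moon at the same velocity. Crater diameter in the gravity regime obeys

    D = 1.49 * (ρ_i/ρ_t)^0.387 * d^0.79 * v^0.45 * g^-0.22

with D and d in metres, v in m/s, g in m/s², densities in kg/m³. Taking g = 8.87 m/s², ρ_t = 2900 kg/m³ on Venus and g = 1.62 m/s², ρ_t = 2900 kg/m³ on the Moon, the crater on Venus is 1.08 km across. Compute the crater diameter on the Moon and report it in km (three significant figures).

D ≈ 1.57 km

The impactor-only factors (d, v, ρ_i) cancel in the ratio, leaving D_Moon/D_Venus = (g_Moon/g_Venus)^-0.22 · (ρ_t,Venus/ρ_t,Moon)^0.387.
(1.62/8.87)^-0.22 = 0.1826^-0.22 = 1.454
(2900/2900)^0.387 = 1.000^0.387 = 1.000
Ratio = 1.454 × 1.000 = 1.454
D_Moon = 1.454 × 1.08 km = 1.57 km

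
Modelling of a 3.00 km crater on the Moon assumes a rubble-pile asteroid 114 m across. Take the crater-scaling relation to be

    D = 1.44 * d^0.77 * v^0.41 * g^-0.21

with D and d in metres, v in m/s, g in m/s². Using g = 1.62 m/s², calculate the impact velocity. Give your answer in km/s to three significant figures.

v ≈ 21.8 km/s

Rearranging for v: v = [D / (1.44 · 114^0.77 · 1.62^-0.21)]^(1/0.41).
D = 3000 m.
114^0.77 = 38.35
1.62^-0.21 = 0.9037
Denominator = 1.44 × 38.35 × 0.9037 = 49.91
D / 49.91 = 3000 / 49.91 = 60.11
v = 60.11^(1/0.41) = 60.11^2.439 = 21820 m/s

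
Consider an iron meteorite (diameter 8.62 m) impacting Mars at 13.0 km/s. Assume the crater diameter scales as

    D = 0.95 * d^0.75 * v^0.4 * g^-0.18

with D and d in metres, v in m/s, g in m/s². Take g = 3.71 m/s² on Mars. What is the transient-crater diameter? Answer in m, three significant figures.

In SI units: v = 13000 m/s.
d^0.75 = 8.62^0.75 = 5.031
v^0.4 = 13000^0.4 = 44.22
g^-0.18 = 3.71^-0.18 = 0.7898
D = 0.95 × 5.031 × 44.22 × 0.7898 = 166.9 m

D ≈ 167 m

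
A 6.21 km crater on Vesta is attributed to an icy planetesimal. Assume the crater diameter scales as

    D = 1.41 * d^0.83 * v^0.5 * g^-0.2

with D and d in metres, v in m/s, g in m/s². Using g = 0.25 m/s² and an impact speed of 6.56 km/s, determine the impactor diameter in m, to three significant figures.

d ≈ 88.3 m

Rearranging for d: d = [D / (1.41 · 6560^0.5 · 0.25^-0.2)]^(1/0.83).
D = 6210 m.
6560^0.5 = 80.99
0.25^-0.2 = 1.320
Denominator = 1.41 × 80.99 × 1.320 = 150.7
D / 150.7 = 6210 / 150.7 = 41.21
d = 41.21^(1/0.83) = 41.21^1.2048 = 88.26 m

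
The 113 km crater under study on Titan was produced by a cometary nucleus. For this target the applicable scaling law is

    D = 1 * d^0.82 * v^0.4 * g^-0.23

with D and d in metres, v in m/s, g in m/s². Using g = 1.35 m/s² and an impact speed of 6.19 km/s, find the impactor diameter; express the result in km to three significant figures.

Rearranging for d: d = [D / (1 · 6190^0.4 · 1.35^-0.23)]^(1/0.82).
D = 113000 m.
6190^0.4 = 32.86
1.35^-0.23 = 0.9333
Denominator = 1 × 32.86 × 0.9333 = 30.67
D / 30.67 = 113000 / 30.67 = 3684
d = 3684^(1/0.82) = 3684^1.2195 = 22342 m

d ≈ 22.3 km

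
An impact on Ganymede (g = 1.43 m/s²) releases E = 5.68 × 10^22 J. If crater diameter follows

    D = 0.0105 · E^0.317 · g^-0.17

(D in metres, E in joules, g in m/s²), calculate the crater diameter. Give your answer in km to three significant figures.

E^0.317 = (5.68 × 10^22)^0.317 = 1.634 × 10^7
g^-0.17 = 1.43^-0.17 = 0.9410
D = 0.0105 × 1.634 × 10^7 × 0.9410 = 1.614 × 10^5 m
   = 161.4 km

D ≈ 161 km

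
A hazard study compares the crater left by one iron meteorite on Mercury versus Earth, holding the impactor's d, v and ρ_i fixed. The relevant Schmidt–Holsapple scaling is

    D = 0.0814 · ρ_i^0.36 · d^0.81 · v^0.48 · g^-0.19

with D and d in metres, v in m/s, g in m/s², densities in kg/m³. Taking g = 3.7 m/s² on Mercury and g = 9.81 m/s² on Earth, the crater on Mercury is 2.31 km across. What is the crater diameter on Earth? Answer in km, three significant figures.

D ≈ 1.92 km

All impactor-dependent factors cancel in the ratio, leaving D_Earth/D_Mercury = (g_Earth/g_Mercury)^-0.19.
(9.81/3.7)^-0.19 = 2.651^-0.19 = 0.8309
D_Earth = 0.8309 × 2.31 km = 1.92 km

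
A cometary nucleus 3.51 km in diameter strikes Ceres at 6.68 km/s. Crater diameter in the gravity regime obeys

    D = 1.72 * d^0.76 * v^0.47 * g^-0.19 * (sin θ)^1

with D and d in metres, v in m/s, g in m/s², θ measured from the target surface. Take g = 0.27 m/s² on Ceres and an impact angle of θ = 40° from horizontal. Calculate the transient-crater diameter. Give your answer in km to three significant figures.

In SI units: d = 3510 m, v = 6680 m/s.
d^0.76 = 3510^0.76 = 494.8
v^0.47 = 6680^0.47 = 62.75
g^-0.19 = 0.27^-0.19 = 1.282
(sin 40°)^1 = 0.6428^1 = 0.6428
D = 1.72 × 494.8 × 62.75 × 1.282 × 0.6428 = 44008 m
   = 44.01 km

D ≈ 44.0 km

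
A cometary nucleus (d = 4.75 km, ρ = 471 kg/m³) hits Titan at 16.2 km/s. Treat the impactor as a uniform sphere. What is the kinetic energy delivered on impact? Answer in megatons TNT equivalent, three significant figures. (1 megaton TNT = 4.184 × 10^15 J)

d = 4750 m; v = 16200 m/s.
Mass m = (π/6) ρ d³ = (π/6) × 471 × (4750)³ = 2.643 × 10^13 kg
E = ½ m v² = 0.5 × 2.643 × 10^13 × (16200)² = 3.468 × 10^21 J
   = 3.468 × 10^21 / 4.184×10^15 = 8.289 × 10^5 Mt

E ≈ 8.29 × 10^5 Mt TNT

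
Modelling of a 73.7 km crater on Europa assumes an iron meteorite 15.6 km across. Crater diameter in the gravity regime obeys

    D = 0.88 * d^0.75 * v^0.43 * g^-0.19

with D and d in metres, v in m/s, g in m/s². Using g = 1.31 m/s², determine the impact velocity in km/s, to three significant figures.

v ≈ 15.4 km/s

Rearranging for v: v = [D / (0.88 · 15600^0.75 · 1.31^-0.19)]^(1/0.43).
D = 73700 m.
15600^0.75 = 1396
1.31^-0.19 = 0.9500
Denominator = 0.88 × 1396 × 0.9500 = 1167
D / 1167 = 73700 / 1167 = 63.15
v = 63.15^(1/0.43) = 63.15^2.3256 = 15380 m/s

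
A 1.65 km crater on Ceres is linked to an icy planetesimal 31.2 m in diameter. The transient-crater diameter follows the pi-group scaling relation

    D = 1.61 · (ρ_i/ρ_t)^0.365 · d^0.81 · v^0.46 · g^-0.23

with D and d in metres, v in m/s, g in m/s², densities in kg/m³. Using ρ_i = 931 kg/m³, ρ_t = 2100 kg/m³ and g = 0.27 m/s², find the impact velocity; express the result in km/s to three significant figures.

Rearranging for v: v = [D / (1.61 · (931/2100)^0.365 · 31.2^0.81 · 0.27^-0.23)]^(1/0.46).
D = 1650 m.
(931/2100)^0.365 = 0.7431
31.2^0.81 = 16.23
0.27^-0.23 = 1.351
Denominator = 1.61 × 0.7431 × 16.23 × 1.351 = 26.23
D / 26.23 = 1650 / 26.23 = 62.91
v = 62.91^(1/0.46) = 62.91^2.1739 = 8133 m/s

v ≈ 8.13 km/s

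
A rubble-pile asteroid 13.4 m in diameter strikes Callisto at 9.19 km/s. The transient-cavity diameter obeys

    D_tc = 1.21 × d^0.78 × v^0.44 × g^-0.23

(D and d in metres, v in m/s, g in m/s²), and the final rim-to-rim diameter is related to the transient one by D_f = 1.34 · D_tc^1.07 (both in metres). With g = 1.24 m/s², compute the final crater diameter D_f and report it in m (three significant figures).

v = 9190 m/s.
d^0.78 = 13.4^0.78 = 7.571
v^0.44 = 9190^0.44 = 55.44
g^-0.23 = 1.24^-0.23 = 0.9517
D_tc = 1.21 × 7.571 × 55.44 × 0.9517 = 483.4 m
D_f = 1.34 × (483.4)^1.07 = 998.4 m

D_f ≈ 998 m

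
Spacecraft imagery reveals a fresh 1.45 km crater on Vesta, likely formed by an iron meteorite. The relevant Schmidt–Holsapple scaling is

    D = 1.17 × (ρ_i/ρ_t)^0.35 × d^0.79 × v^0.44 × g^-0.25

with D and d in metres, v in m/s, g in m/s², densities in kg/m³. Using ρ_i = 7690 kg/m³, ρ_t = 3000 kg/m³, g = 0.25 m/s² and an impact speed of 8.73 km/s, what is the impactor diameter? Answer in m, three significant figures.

d ≈ 22.3 m

Rearranging for d: d = [D / (1.17 · (7690/3000)^0.35 · 8730^0.44 · 0.25^-0.25)]^(1/0.79).
D = 1450 m.
(7690/3000)^0.35 = 1.390
8730^0.44 = 54.21
0.25^-0.25 = 1.414
Denominator = 1.17 × 1.390 × 54.21 × 1.414 = 124.7
D / 124.7 = 1450 / 124.7 = 11.63
d = 11.63^(1/0.79) = 11.63^1.2658 = 22.33 m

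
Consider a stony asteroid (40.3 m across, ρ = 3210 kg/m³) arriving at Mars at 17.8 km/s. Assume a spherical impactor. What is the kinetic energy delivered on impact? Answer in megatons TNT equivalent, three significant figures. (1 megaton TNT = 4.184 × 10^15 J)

v = 17800 m/s.
Mass m = (π/6) ρ d³ = (π/6) × 3210 × (40.3)³ = 1.100 × 10^8 kg
E = ½ m v² = 0.5 × 1.100 × 10^8 × (17800)² = 1.743 × 10^16 J
   = 1.743 × 10^16 / 4.184×10^15 = 4.166 Mt

E ≈ 4.17 Mt TNT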